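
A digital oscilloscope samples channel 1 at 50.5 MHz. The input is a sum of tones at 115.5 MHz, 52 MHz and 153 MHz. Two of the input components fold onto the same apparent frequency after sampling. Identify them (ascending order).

fs/2 = 25.25 MHz.
115.5 MHz mod fs = 14.5 MHz.
14.5 MHz ≤ fs/2 = 25.25 MHz, appears at 14.5 MHz.
52 MHz mod fs = 1.5 MHz.
1.5 MHz ≤ fs/2 = 25.25 MHz, appears at 1.5 MHz.
153 MHz mod fs = 1.5 MHz.
1.5 MHz ≤ fs/2 = 25.25 MHz, appears at 1.5 MHz.
52 MHz and 153 MHz both map to 1.5 MHz.

52 MHz, 153 MHz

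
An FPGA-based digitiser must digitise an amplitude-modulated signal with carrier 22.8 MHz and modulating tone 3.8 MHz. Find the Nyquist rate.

AM sidebands sit at fc ± fm = 19 MHz and 26.6 MHz.
Highest-frequency component: 26.6 MHz.
Nyquist rate = 2 × 26.6 MHz = 53.2 MHz.

53.2 MHz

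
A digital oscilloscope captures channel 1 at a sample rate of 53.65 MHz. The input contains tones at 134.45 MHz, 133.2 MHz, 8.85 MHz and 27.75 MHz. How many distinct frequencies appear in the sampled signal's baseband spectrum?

fs/2 = 26.825 MHz.
134.45 MHz mod fs = 27.15 MHz.
27.15 MHz > fs/2 = 26.825 MHz, folds to fs − 27.15 MHz = 26.5 MHz.
133.2 MHz mod fs = 25.9 MHz.
25.9 MHz ≤ fs/2 = 26.825 MHz, appears at 25.9 MHz.
8.85 MHz ≤ fs/2 = 26.825 MHz, passes unchanged.
27.75 MHz > fs/2 = 26.825 MHz, folds to fs − 27.75 MHz = 25.9 MHz.
Distinct values: {8.85 MHz, 25.9 MHz, 26.5 MHz} → 3.

3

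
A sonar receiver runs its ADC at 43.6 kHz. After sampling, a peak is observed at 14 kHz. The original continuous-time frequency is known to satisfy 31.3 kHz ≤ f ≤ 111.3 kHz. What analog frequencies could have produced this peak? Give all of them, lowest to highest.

Frequencies that alias to 14 kHz are k·fs ± 14 kHz for integer k ≥ 0.
k=0: 14 kHz.
k=1: 29.6 kHz, 57.6 kHz.
k=2: 73.2 kHz, 101.2 kHz.
k=3: 116.8 kHz, 144.8 kHz.
Within [31.3 kHz, 111.3 kHz]: 57.6 kHz, 73.2 kHz, 101.2 kHz.

57.6 kHz, 73.2 kHz, 101.2 kHz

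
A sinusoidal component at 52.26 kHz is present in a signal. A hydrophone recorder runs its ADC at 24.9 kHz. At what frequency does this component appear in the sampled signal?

2.46 kHz

52.26 kHz mod fs = 2.46 kHz.
2.46 kHz ≤ fs/2 = 12.45 kHz, appears at 2.46 kHz.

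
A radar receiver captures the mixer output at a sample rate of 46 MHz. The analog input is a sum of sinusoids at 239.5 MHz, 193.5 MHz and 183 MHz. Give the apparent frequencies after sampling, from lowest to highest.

fs/2 = 23 MHz.
239.5 MHz mod fs = 9.5 MHz.
9.5 MHz ≤ fs/2 = 23 MHz, appears at 9.5 MHz.
193.5 MHz mod fs = 9.5 MHz.
9.5 MHz ≤ fs/2 = 23 MHz, appears at 9.5 MHz.
183 MHz mod fs = 45 MHz.
45 MHz > fs/2 = 23 MHz, folds to fs − 45 MHz = 1 MHz.
Distinct values: {1 MHz, 9.5 MHz}.

1 MHz, 9.5 MHz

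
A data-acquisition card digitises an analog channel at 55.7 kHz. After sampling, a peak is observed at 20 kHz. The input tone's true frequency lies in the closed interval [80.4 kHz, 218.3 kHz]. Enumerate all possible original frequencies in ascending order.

Frequencies that alias to 20 kHz are k·fs ± 20 kHz for integer k ≥ 0.
k=0: 20 kHz.
k=1: 35.7 kHz, 75.7 kHz.
k=2: 91.4 kHz, 131.4 kHz.
k=3: 147.1 kHz, 187.1 kHz.
k=4: 202.8 kHz, 242.8 kHz.
k=5: 258.5 kHz, 298.5 kHz.
Within [80.4 kHz, 218.3 kHz]: 91.4 kHz, 131.4 kHz, 147.1 kHz, 187.1 kHz, 202.8 kHz.

91.4 kHz, 131.4 kHz, 147.1 kHz, 187.1 kHz, 202.8 kHz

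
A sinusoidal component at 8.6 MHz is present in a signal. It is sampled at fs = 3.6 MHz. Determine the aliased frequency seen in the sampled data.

1.4 MHz

8.6 MHz mod fs = 1.4 MHz.
1.4 MHz ≤ fs/2 = 1.8 MHz, appears at 1.4 MHz.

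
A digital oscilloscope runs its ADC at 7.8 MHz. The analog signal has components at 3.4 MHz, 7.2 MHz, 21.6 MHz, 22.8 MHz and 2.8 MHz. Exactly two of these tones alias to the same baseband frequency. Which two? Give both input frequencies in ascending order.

fs/2 = 3.9 MHz.
3.4 MHz ≤ fs/2 = 3.9 MHz, passes unchanged.
7.2 MHz > fs/2 = 3.9 MHz, folds to fs − 7.2 MHz = 0.6 MHz.
21.6 MHz mod fs = 6 MHz.
6 MHz > fs/2 = 3.9 MHz, folds to fs − 6 MHz = 1.8 MHz.
22.8 MHz mod fs = 7.2 MHz.
7.2 MHz > fs/2 = 3.9 MHz, folds to fs − 7.2 MHz = 0.6 MHz.
2.8 MHz ≤ fs/2 = 3.9 MHz, passes unchanged.
7.2 MHz and 22.8 MHz both map to 0.6 MHz.

7.2 MHz, 22.8 MHz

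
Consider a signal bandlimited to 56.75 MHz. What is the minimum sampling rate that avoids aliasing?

Nyquist rate = 2 × 56.75 MHz = 113.5 MHz.

113.5 MHz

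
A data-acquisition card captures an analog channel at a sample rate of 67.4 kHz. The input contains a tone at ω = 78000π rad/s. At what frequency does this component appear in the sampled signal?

ω = 78000π rad/s → f = ω/(2π) = 39000 Hz = 39 kHz.
39 kHz > fs/2 = 33.7 kHz, folds to fs − 39 kHz = 28.4 kHz.

28.4 kHz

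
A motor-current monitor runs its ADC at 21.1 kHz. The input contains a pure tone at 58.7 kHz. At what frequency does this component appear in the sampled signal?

4.6 kHz

58.7 kHz mod fs = 16.5 kHz.
16.5 kHz > fs/2 = 10.55 kHz, folds to fs − 16.5 kHz = 4.6 kHz.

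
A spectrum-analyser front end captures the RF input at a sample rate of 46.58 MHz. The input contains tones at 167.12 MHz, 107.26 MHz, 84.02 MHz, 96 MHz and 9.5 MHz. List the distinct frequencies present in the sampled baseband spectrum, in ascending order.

2.84 MHz, 9.14 MHz, 9.5 MHz, 14.1 MHz, 19.2 MHz

fs/2 = 23.29 MHz.
167.12 MHz mod fs = 27.38 MHz.
27.38 MHz > fs/2 = 23.29 MHz, folds to fs − 27.38 MHz = 19.2 MHz.
107.26 MHz mod fs = 14.1 MHz.
14.1 MHz ≤ fs/2 = 23.29 MHz, appears at 14.1 MHz.
84.02 MHz mod fs = 37.44 MHz.
37.44 MHz > fs/2 = 23.29 MHz, folds to fs − 37.44 MHz = 9.14 MHz.
96 MHz mod fs = 2.84 MHz.
2.84 MHz ≤ fs/2 = 23.29 MHz, appears at 2.84 MHz.
9.5 MHz ≤ fs/2 = 23.29 MHz, passes unchanged.
Distinct values: {2.84 MHz, 9.14 MHz, 9.5 MHz, 14.1 MHz, 19.2 MHz}.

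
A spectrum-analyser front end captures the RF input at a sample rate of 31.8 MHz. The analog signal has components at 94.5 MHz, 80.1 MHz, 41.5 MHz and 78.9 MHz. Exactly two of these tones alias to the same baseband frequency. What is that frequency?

fs/2 = 15.9 MHz.
94.5 MHz mod fs = 30.9 MHz.
30.9 MHz > fs/2 = 15.9 MHz, folds to fs − 30.9 MHz = 0.9 MHz.
80.1 MHz mod fs = 16.5 MHz.
16.5 MHz > fs/2 = 15.9 MHz, folds to fs − 16.5 MHz = 15.3 MHz.
41.5 MHz mod fs = 9.7 MHz.
9.7 MHz ≤ fs/2 = 15.9 MHz, appears at 9.7 MHz.
78.9 MHz mod fs = 15.3 MHz.
15.3 MHz ≤ fs/2 = 15.9 MHz, appears at 15.3 MHz.
78.9 MHz and 80.1 MHz both map to 15.3 MHz.

15.3 MHz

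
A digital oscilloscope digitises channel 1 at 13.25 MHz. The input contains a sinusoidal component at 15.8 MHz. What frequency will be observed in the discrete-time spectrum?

15.8 MHz mod fs = 2.55 MHz.
2.55 MHz ≤ fs/2 = 6.625 MHz, appears at 2.55 MHz.

2.55 MHz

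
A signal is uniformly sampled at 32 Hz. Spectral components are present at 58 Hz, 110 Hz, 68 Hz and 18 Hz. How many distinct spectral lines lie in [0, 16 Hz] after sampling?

fs/2 = 16 Hz.
58 Hz mod fs = 26 Hz.
26 Hz > fs/2 = 16 Hz, folds to fs − 26 Hz = 6 Hz.
110 Hz mod fs = 14 Hz.
14 Hz ≤ fs/2 = 16 Hz, appears at 14 Hz.
68 Hz mod fs = 4 Hz.
4 Hz ≤ fs/2 = 16 Hz, appears at 4 Hz.
18 Hz > fs/2 = 16 Hz, folds to fs − 18 Hz = 14 Hz.
Distinct values: {4 Hz, 6 Hz, 14 Hz} → 3.

3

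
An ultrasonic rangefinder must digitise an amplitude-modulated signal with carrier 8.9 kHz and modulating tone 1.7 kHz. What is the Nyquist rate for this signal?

21.2 kHz

AM sidebands sit at fc ± fm = 7.2 kHz and 10.6 kHz.
Highest-frequency component: 10.6 kHz.
Nyquist rate = 2 × 10.6 kHz = 21.2 kHz.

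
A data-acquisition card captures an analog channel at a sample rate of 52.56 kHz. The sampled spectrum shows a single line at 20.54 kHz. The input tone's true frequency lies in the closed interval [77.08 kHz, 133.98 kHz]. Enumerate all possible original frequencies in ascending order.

Frequencies that alias to 20.54 kHz are k·fs ± 20.54 kHz for integer k ≥ 0.
k=0: 20.54 kHz.
k=1: 32.02 kHz, 73.1 kHz.
k=2: 84.58 kHz, 125.66 kHz.
k=3: 137.14 kHz, 178.22 kHz.
Within [77.08 kHz, 133.98 kHz]: 84.58 kHz, 125.66 kHz.

84.58 kHz, 125.66 kHz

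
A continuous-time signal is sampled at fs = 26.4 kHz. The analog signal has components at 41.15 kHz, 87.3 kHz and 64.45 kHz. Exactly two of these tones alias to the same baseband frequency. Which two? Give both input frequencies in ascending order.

fs/2 = 13.2 kHz.
41.15 kHz mod fs = 14.75 kHz.
14.75 kHz > fs/2 = 13.2 kHz, folds to fs − 14.75 kHz = 11.65 kHz.
87.3 kHz mod fs = 8.1 kHz.
8.1 kHz ≤ fs/2 = 13.2 kHz, appears at 8.1 kHz.
64.45 kHz mod fs = 11.65 kHz.
11.65 kHz ≤ fs/2 = 13.2 kHz, appears at 11.65 kHz.
41.15 kHz and 64.45 kHz both map to 11.65 kHz.

41.15 kHz, 64.45 kHz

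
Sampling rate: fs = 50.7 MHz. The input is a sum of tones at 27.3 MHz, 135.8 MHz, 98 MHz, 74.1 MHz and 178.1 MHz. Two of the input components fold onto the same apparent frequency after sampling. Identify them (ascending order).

27.3 MHz, 74.1 MHz

fs/2 = 25.35 MHz.
27.3 MHz > fs/2 = 25.35 MHz, folds to fs − 27.3 MHz = 23.4 MHz.
135.8 MHz mod fs = 34.4 MHz.
34.4 MHz > fs/2 = 25.35 MHz, folds to fs − 34.4 MHz = 16.3 MHz.
98 MHz mod fs = 47.3 MHz.
47.3 MHz > fs/2 = 25.35 MHz, folds to fs − 47.3 MHz = 3.4 MHz.
74.1 MHz mod fs = 23.4 MHz.
23.4 MHz ≤ fs/2 = 25.35 MHz, appears at 23.4 MHz.
178.1 MHz mod fs = 26 MHz.
26 MHz > fs/2 = 25.35 MHz, folds to fs − 26 MHz = 24.7 MHz.
27.3 MHz and 74.1 MHz both map to 23.4 MHz.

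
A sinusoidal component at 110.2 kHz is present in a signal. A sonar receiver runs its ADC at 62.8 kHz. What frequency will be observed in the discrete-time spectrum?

110.2 kHz mod fs = 47.4 kHz.
47.4 kHz > fs/2 = 31.4 kHz, folds to fs − 47.4 kHz = 15.4 kHz.

15.4 kHz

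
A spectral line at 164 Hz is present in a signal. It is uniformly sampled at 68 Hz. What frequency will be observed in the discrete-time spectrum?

28 Hz

164 Hz mod fs = 28 Hz.
28 Hz ≤ fs/2 = 34 Hz, appears at 28 Hz.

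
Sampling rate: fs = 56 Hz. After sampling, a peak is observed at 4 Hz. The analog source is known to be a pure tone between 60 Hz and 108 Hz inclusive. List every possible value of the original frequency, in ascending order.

60 Hz, 108 Hz

Frequencies that alias to 4 Hz are k·fs ± 4 Hz for integer k ≥ 0.
k=0: 4 Hz.
k=1: 52 Hz, 60 Hz.
k=2: 108 Hz, 116 Hz.
k=3: 164 Hz, 172 Hz.
Within [60 Hz, 108 Hz]: 60 Hz, 108 Hz.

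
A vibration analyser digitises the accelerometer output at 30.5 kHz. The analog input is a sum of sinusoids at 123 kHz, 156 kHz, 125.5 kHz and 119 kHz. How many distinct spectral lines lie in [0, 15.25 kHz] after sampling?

3

fs/2 = 15.25 kHz.
123 kHz mod fs = 1 kHz.
1 kHz ≤ fs/2 = 15.25 kHz, appears at 1 kHz.
156 kHz mod fs = 3.5 kHz.
3.5 kHz ≤ fs/2 = 15.25 kHz, appears at 3.5 kHz.
125.5 kHz mod fs = 3.5 kHz.
3.5 kHz ≤ fs/2 = 15.25 kHz, appears at 3.5 kHz.
119 kHz mod fs = 27.5 kHz.
27.5 kHz > fs/2 = 15.25 kHz, folds to fs − 27.5 kHz = 3 kHz.
Distinct values: {1 kHz, 3 kHz, 3.5 kHz} → 3.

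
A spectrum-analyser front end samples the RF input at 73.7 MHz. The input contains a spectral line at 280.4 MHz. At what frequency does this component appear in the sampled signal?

14.4 MHz

280.4 MHz mod fs = 59.3 MHz.
59.3 MHz > fs/2 = 36.85 MHz, folds to fs − 59.3 MHz = 14.4 MHz.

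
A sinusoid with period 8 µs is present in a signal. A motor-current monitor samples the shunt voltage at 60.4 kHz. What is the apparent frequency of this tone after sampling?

T = 8 µs → f = 1/T = 125 kHz.
125 kHz mod fs = 4.2 kHz.
4.2 kHz ≤ fs/2 = 30.2 kHz, appears at 4.2 kHz.

4.2 kHz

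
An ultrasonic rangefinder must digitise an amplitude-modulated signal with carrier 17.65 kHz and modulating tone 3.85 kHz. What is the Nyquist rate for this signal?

43 kHz

AM sidebands sit at fc ± fm = 13.8 kHz and 21.5 kHz.
Highest-frequency component: 21.5 kHz.
Nyquist rate = 2 × 21.5 kHz = 43 kHz.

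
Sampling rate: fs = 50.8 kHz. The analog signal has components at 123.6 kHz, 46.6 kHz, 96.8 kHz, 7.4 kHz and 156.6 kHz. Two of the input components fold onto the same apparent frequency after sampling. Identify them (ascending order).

fs/2 = 25.4 kHz.
123.6 kHz mod fs = 22 kHz.
22 kHz ≤ fs/2 = 25.4 kHz, appears at 22 kHz.
46.6 kHz > fs/2 = 25.4 kHz, folds to fs − 46.6 kHz = 4.2 kHz.
96.8 kHz mod fs = 46 kHz.
46 kHz > fs/2 = 25.4 kHz, folds to fs − 46 kHz = 4.8 kHz.
7.4 kHz ≤ fs/2 = 25.4 kHz, passes unchanged.
156.6 kHz mod fs = 4.2 kHz.
4.2 kHz ≤ fs/2 = 25.4 kHz, appears at 4.2 kHz.
46.6 kHz and 156.6 kHz both map to 4.2 kHz.

46.6 kHz, 156.6 kHz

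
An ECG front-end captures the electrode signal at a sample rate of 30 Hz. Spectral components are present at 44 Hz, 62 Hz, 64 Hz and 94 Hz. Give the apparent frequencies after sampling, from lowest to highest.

fs/2 = 15 Hz.
44 Hz mod fs = 14 Hz.
14 Hz ≤ fs/2 = 15 Hz, appears at 14 Hz.
62 Hz mod fs = 2 Hz.
2 Hz ≤ fs/2 = 15 Hz, appears at 2 Hz.
64 Hz mod fs = 4 Hz.
4 Hz ≤ fs/2 = 15 Hz, appears at 4 Hz.
94 Hz mod fs = 4 Hz.
4 Hz ≤ fs/2 = 15 Hz, appears at 4 Hz.
Distinct values: {2 Hz, 4 Hz, 14 Hz}.

2 Hz, 4 Hz, 14 Hz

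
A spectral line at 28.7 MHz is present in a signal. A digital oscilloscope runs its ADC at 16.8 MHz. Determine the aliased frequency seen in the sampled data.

4.9 MHz

28.7 MHz mod fs = 11.9 MHz.
11.9 MHz > fs/2 = 8.4 MHz, folds to fs − 11.9 MHz = 4.9 MHz.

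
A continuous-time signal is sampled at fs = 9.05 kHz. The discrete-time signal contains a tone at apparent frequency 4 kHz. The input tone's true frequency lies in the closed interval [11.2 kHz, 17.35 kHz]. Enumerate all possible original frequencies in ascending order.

13.05 kHz, 14.1 kHz

Frequencies that alias to 4 kHz are k·fs ± 4 kHz for integer k ≥ 0.
k=0: 4 kHz.
k=1: 5.05 kHz, 13.05 kHz.
k=2: 14.1 kHz, 22.1 kHz.
k=3: 23.15 kHz, 31.15 kHz.
Within [11.2 kHz, 17.35 kHz]: 13.05 kHz, 14.1 kHz.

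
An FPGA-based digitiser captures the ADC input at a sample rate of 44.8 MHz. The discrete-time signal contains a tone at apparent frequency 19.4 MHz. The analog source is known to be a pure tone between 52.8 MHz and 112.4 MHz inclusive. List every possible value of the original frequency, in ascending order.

64.2 MHz, 70.2 MHz, 109 MHz

Frequencies that alias to 19.4 MHz are k·fs ± 19.4 MHz for integer k ≥ 0.
k=0: 19.4 MHz.
k=1: 25.4 MHz, 64.2 MHz.
k=2: 70.2 MHz, 109 MHz.
k=3: 115 MHz, 153.8 MHz.
Within [52.8 MHz, 112.4 MHz]: 64.2 MHz, 70.2 MHz, 109 MHz.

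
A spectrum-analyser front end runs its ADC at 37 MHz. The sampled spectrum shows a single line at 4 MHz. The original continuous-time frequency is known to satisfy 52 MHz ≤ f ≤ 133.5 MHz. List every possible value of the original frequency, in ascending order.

Frequencies that alias to 4 MHz are k·fs ± 4 MHz for integer k ≥ 0.
k=0: 4 MHz.
k=1: 33 MHz, 41 MHz.
k=2: 70 MHz, 78 MHz.
k=3: 107 MHz, 115 MHz.
k=4: 144 MHz, 152 MHz.
Within [52 MHz, 133.5 MHz]: 70 MHz, 78 MHz, 107 MHz, 115 MHz.

70 MHz, 78 MHz, 107 MHz, 115 MHz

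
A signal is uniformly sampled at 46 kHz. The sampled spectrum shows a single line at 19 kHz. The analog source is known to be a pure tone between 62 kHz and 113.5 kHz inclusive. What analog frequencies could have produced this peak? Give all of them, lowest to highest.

Frequencies that alias to 19 kHz are k·fs ± 19 kHz for integer k ≥ 0.
k=0: 19 kHz.
k=1: 27 kHz, 65 kHz.
k=2: 73 kHz, 111 kHz.
k=3: 119 kHz, 157 kHz.
Within [62 kHz, 113.5 kHz]: 65 kHz, 73 kHz, 111 kHz.

65 kHz, 73 kHz, 111 kHz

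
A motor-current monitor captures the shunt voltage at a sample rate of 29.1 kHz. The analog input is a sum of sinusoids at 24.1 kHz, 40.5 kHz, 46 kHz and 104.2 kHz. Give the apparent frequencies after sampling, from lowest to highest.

fs/2 = 14.55 kHz.
24.1 kHz > fs/2 = 14.55 kHz, folds to fs − 24.1 kHz = 5 kHz.
40.5 kHz mod fs = 11.4 kHz.
11.4 kHz ≤ fs/2 = 14.55 kHz, appears at 11.4 kHz.
46 kHz mod fs = 16.9 kHz.
16.9 kHz > fs/2 = 14.55 kHz, folds to fs − 16.9 kHz = 12.2 kHz.
104.2 kHz mod fs = 16.9 kHz.
16.9 kHz > fs/2 = 14.55 kHz, folds to fs − 16.9 kHz = 12.2 kHz.
Distinct values: {5 kHz, 11.4 kHz, 12.2 kHz}.

5 kHz, 11.4 kHz, 12.2 kHz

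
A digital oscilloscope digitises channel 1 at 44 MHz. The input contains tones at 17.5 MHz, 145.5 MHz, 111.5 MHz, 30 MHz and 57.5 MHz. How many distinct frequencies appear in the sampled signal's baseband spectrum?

4

fs/2 = 22 MHz.
17.5 MHz ≤ fs/2 = 22 MHz, passes unchanged.
145.5 MHz mod fs = 13.5 MHz.
13.5 MHz ≤ fs/2 = 22 MHz, appears at 13.5 MHz.
111.5 MHz mod fs = 23.5 MHz.
23.5 MHz > fs/2 = 22 MHz, folds to fs − 23.5 MHz = 20.5 MHz.
30 MHz > fs/2 = 22 MHz, folds to fs − 30 MHz = 14 MHz.
57.5 MHz mod fs = 13.5 MHz.
13.5 MHz ≤ fs/2 = 22 MHz, appears at 13.5 MHz.
Distinct values: {13.5 MHz, 14 MHz, 17.5 MHz, 20.5 MHz} → 4.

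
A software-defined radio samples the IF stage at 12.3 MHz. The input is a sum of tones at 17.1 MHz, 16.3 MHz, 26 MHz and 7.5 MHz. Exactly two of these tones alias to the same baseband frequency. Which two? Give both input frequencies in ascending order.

fs/2 = 6.15 MHz.
17.1 MHz mod fs = 4.8 MHz.
4.8 MHz ≤ fs/2 = 6.15 MHz, appears at 4.8 MHz.
16.3 MHz mod fs = 4 MHz.
4 MHz ≤ fs/2 = 6.15 MHz, appears at 4 MHz.
26 MHz mod fs = 1.4 MHz.
1.4 MHz ≤ fs/2 = 6.15 MHz, appears at 1.4 MHz.
7.5 MHz > fs/2 = 6.15 MHz, folds to fs − 7.5 MHz = 4.8 MHz.
7.5 MHz and 17.1 MHz both map to 4.8 MHz.

7.5 MHz, 17.1 MHz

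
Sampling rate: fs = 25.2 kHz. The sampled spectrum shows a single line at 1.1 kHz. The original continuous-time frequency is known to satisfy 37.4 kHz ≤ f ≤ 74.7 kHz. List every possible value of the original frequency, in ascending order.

Frequencies that alias to 1.1 kHz are k·fs ± 1.1 kHz for integer k ≥ 0.
k=0: 1.1 kHz.
k=1: 24.1 kHz, 26.3 kHz.
k=2: 49.3 kHz, 51.5 kHz.
k=3: 74.5 kHz, 76.7 kHz.
k=4: 99.7 kHz, 101.9 kHz.
Within [37.4 kHz, 74.7 kHz]: 49.3 kHz, 51.5 kHz, 74.5 kHz.

49.3 kHz, 51.5 kHz, 74.5 kHz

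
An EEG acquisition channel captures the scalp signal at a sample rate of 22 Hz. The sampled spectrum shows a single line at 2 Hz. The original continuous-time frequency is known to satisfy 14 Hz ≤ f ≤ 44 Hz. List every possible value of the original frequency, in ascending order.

20 Hz, 24 Hz, 42 Hz

Frequencies that alias to 2 Hz are k·fs ± 2 Hz for integer k ≥ 0.
k=0: 2 Hz.
k=1: 20 Hz, 24 Hz.
k=2: 42 Hz, 46 Hz.
k=3: 64 Hz, 68 Hz.
Within [14 Hz, 44 Hz]: 20 Hz, 24 Hz, 42 Hz.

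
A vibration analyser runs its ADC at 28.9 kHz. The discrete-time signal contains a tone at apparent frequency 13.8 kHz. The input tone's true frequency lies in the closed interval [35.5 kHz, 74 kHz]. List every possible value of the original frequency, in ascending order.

Frequencies that alias to 13.8 kHz are k·fs ± 13.8 kHz for integer k ≥ 0.
k=0: 13.8 kHz.
k=1: 15.1 kHz, 42.7 kHz.
k=2: 44 kHz, 71.6 kHz.
k=3: 72.9 kHz, 100.5 kHz.
k=4: 101.8 kHz, 129.4 kHz.
Within [35.5 kHz, 74 kHz]: 42.7 kHz, 44 kHz, 71.6 kHz, 72.9 kHz.

42.7 kHz, 44 kHz, 71.6 kHz, 72.9 kHz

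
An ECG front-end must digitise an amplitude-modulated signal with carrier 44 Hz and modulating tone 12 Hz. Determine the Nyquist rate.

AM sidebands sit at fc ± fm = 32 Hz and 56 Hz.
Highest-frequency component: 56 Hz.
Nyquist rate = 2 × 56 Hz = 112 Hz.

112 Hz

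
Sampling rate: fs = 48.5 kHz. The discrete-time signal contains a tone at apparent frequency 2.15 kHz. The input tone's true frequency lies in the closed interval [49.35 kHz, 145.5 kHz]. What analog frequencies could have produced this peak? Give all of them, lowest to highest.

50.65 kHz, 94.85 kHz, 99.15 kHz, 143.35 kHz

Frequencies that alias to 2.15 kHz are k·fs ± 2.15 kHz for integer k ≥ 0.
k=0: 2.15 kHz.
k=1: 46.35 kHz, 50.65 kHz.
k=2: 94.85 kHz, 99.15 kHz.
k=3: 143.35 kHz, 147.65 kHz.
k=4: 191.85 kHz, 196.15 kHz.
Within [49.35 kHz, 145.5 kHz]: 50.65 kHz, 94.85 kHz, 99.15 kHz, 143.35 kHz.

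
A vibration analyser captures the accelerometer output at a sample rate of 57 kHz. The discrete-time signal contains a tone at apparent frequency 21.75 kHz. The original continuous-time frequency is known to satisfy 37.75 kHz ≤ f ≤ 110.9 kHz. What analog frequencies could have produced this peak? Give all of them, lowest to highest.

Frequencies that alias to 21.75 kHz are k·fs ± 21.75 kHz for integer k ≥ 0.
k=0: 21.75 kHz.
k=1: 35.25 kHz, 78.75 kHz.
k=2: 92.25 kHz, 135.75 kHz.
k=3: 149.25 kHz, 192.75 kHz.
Within [37.75 kHz, 110.9 kHz]: 78.75 kHz, 92.25 kHz.

78.75 kHz, 92.25 kHz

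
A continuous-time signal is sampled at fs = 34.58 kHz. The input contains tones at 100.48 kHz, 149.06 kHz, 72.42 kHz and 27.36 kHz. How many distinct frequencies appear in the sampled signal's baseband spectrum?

fs/2 = 17.29 kHz.
100.48 kHz mod fs = 31.32 kHz.
31.32 kHz > fs/2 = 17.29 kHz, folds to fs − 31.32 kHz = 3.26 kHz.
149.06 kHz mod fs = 10.74 kHz.
10.74 kHz ≤ fs/2 = 17.29 kHz, appears at 10.74 kHz.
72.42 kHz mod fs = 3.26 kHz.
3.26 kHz ≤ fs/2 = 17.29 kHz, appears at 3.26 kHz.
27.36 kHz > fs/2 = 17.29 kHz, folds to fs − 27.36 kHz = 7.22 kHz.
Distinct values: {3.26 kHz, 7.22 kHz, 10.74 kHz} → 3.

3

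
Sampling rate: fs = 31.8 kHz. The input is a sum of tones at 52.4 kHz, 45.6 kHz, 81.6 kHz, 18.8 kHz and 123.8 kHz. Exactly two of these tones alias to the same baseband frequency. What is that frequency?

fs/2 = 15.9 kHz.
52.4 kHz mod fs = 20.6 kHz.
20.6 kHz > fs/2 = 15.9 kHz, folds to fs − 20.6 kHz = 11.2 kHz.
45.6 kHz mod fs = 13.8 kHz.
13.8 kHz ≤ fs/2 = 15.9 kHz, appears at 13.8 kHz.
81.6 kHz mod fs = 18 kHz.
18 kHz > fs/2 = 15.9 kHz, folds to fs − 18 kHz = 13.8 kHz.
18.8 kHz > fs/2 = 15.9 kHz, folds to fs − 18.8 kHz = 13 kHz.
123.8 kHz mod fs = 28.4 kHz.
28.4 kHz > fs/2 = 15.9 kHz, folds to fs − 28.4 kHz = 3.4 kHz.
45.6 kHz and 81.6 kHz both map to 13.8 kHz.

13.8 kHz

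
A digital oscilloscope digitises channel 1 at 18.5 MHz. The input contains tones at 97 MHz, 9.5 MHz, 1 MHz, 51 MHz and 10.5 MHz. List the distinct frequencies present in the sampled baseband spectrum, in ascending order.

fs/2 = 9.25 MHz.
97 MHz mod fs = 4.5 MHz.
4.5 MHz ≤ fs/2 = 9.25 MHz, appears at 4.5 MHz.
9.5 MHz > fs/2 = 9.25 MHz, folds to fs − 9.5 MHz = 9 MHz.
1 MHz ≤ fs/2 = 9.25 MHz, passes unchanged.
51 MHz mod fs = 14 MHz.
14 MHz > fs/2 = 9.25 MHz, folds to fs − 14 MHz = 4.5 MHz.
10.5 MHz > fs/2 = 9.25 MHz, folds to fs − 10.5 MHz = 8 MHz.
Distinct values: {1 MHz, 4.5 MHz, 8 MHz, 9 MHz}.

1 MHz, 4.5 MHz, 8 MHz, 9 MHz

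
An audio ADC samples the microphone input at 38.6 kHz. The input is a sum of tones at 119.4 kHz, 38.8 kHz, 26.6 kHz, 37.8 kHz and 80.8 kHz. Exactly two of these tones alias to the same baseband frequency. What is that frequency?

3.6 kHz

fs/2 = 19.3 kHz.
119.4 kHz mod fs = 3.6 kHz.
3.6 kHz ≤ fs/2 = 19.3 kHz, appears at 3.6 kHz.
38.8 kHz mod fs = 0.2 kHz.
0.2 kHz ≤ fs/2 = 19.3 kHz, appears at 0.2 kHz.
26.6 kHz > fs/2 = 19.3 kHz, folds to fs − 26.6 kHz = 12 kHz.
37.8 kHz > fs/2 = 19.3 kHz, folds to fs − 37.8 kHz = 0.8 kHz.
80.8 kHz mod fs = 3.6 kHz.
3.6 kHz ≤ fs/2 = 19.3 kHz, appears at 3.6 kHz.
80.8 kHz and 119.4 kHz both map to 3.6 kHz.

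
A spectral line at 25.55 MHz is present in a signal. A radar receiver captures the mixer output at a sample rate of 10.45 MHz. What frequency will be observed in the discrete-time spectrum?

4.65 MHz

25.55 MHz mod fs = 4.65 MHz.
4.65 MHz ≤ fs/2 = 5.225 MHz, appears at 4.65 MHz.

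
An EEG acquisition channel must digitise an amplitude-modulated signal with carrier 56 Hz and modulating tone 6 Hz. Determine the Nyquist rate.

AM sidebands sit at fc ± fm = 50 Hz and 62 Hz.
Highest-frequency component: 62 Hz.
Nyquist rate = 2 × 62 Hz = 124 Hz.

124 Hz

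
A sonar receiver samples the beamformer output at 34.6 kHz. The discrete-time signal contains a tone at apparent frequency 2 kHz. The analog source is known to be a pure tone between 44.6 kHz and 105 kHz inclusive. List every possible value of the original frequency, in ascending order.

67.2 kHz, 71.2 kHz, 101.8 kHz

Frequencies that alias to 2 kHz are k·fs ± 2 kHz for integer k ≥ 0.
k=0: 2 kHz.
k=1: 32.6 kHz, 36.6 kHz.
k=2: 67.2 kHz, 71.2 kHz.
k=3: 101.8 kHz, 105.8 kHz.
k=4: 136.4 kHz, 140.4 kHz.
Within [44.6 kHz, 105 kHz]: 67.2 kHz, 71.2 kHz, 101.8 kHz.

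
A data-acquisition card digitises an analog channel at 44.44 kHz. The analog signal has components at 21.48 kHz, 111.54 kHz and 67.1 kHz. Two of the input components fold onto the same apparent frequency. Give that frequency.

21.78 kHz

fs/2 = 22.22 kHz.
21.48 kHz ≤ fs/2 = 22.22 kHz, passes unchanged.
111.54 kHz mod fs = 22.66 kHz.
22.66 kHz > fs/2 = 22.22 kHz, folds to fs − 22.66 kHz = 21.78 kHz.
67.1 kHz mod fs = 22.66 kHz.
22.66 kHz > fs/2 = 22.22 kHz, folds to fs − 22.66 kHz = 21.78 kHz.
67.1 kHz and 111.54 kHz both map to 21.78 kHz.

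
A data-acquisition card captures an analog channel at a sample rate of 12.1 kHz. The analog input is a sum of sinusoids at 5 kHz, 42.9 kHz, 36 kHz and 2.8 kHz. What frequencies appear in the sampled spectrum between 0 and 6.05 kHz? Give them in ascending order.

fs/2 = 6.05 kHz.
5 kHz ≤ fs/2 = 6.05 kHz, passes unchanged.
42.9 kHz mod fs = 6.6 kHz.
6.6 kHz > fs/2 = 6.05 kHz, folds to fs − 6.6 kHz = 5.5 kHz.
36 kHz mod fs = 11.8 kHz.
11.8 kHz > fs/2 = 6.05 kHz, folds to fs − 11.8 kHz = 0.3 kHz.
2.8 kHz ≤ fs/2 = 6.05 kHz, passes unchanged.
Distinct values: {0.3 kHz, 2.8 kHz, 5 kHz, 5.5 kHz}.

0.3 kHz, 2.8 kHz, 5 kHz, 5.5 kHz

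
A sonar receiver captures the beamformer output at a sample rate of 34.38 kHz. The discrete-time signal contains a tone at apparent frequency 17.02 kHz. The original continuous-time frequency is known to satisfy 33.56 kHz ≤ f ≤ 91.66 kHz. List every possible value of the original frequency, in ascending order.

Frequencies that alias to 17.02 kHz are k·fs ± 17.02 kHz for integer k ≥ 0.
k=0: 17.02 kHz.
k=1: 17.36 kHz, 51.4 kHz.
k=2: 51.74 kHz, 85.78 kHz.
k=3: 86.12 kHz, 120.16 kHz.
k=4: 120.5 kHz, 154.54 kHz.
Within [33.56 kHz, 91.66 kHz]: 51.4 kHz, 51.74 kHz, 85.78 kHz, 86.12 kHz.

51.4 kHz, 51.74 kHz, 85.78 kHz, 86.12 kHz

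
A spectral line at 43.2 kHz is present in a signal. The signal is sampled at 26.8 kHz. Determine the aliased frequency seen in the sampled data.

10.4 kHz

43.2 kHz mod fs = 16.4 kHz.
16.4 kHz > fs/2 = 13.4 kHz, folds to fs − 16.4 kHz = 10.4 kHz.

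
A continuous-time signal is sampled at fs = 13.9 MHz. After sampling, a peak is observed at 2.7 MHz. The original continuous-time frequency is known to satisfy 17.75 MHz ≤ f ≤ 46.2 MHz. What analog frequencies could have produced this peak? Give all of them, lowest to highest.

25.1 MHz, 30.5 MHz, 39 MHz, 44.4 MHz

Frequencies that alias to 2.7 MHz are k·fs ± 2.7 MHz for integer k ≥ 0.
k=0: 2.7 MHz.
k=1: 11.2 MHz, 16.6 MHz.
k=2: 25.1 MHz, 30.5 MHz.
k=3: 39 MHz, 44.4 MHz.
k=4: 52.9 MHz, 58.3 MHz.
Within [17.75 MHz, 46.2 MHz]: 25.1 MHz, 30.5 MHz, 39 MHz, 44.4 MHz.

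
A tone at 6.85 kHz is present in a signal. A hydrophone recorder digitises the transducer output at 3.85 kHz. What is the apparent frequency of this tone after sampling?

0.85 kHz

6.85 kHz mod fs = 3 kHz.
3 kHz > fs/2 = 1.925 kHz, folds to fs − 3 kHz = 0.85 kHz.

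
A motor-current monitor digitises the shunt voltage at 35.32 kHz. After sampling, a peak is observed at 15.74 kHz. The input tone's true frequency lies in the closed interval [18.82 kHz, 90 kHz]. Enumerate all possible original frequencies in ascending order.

Frequencies that alias to 15.74 kHz are k·fs ± 15.74 kHz for integer k ≥ 0.
k=0: 15.74 kHz.
k=1: 19.58 kHz, 51.06 kHz.
k=2: 54.9 kHz, 86.38 kHz.
k=3: 90.22 kHz, 121.7 kHz.
Within [18.82 kHz, 90 kHz]: 19.58 kHz, 51.06 kHz, 54.9 kHz, 86.38 kHz.

19.58 kHz, 51.06 kHz, 54.9 kHz, 86.38 kHz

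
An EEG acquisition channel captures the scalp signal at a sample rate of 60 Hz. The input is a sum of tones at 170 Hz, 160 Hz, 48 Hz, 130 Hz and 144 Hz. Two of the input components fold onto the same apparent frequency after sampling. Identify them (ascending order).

130 Hz, 170 Hz

fs/2 = 30 Hz.
170 Hz mod fs = 50 Hz.
50 Hz > fs/2 = 30 Hz, folds to fs − 50 Hz = 10 Hz.
160 Hz mod fs = 40 Hz.
40 Hz > fs/2 = 30 Hz, folds to fs − 40 Hz = 20 Hz.
48 Hz > fs/2 = 30 Hz, folds to fs − 48 Hz = 12 Hz.
130 Hz mod fs = 10 Hz.
10 Hz ≤ fs/2 = 30 Hz, appears at 10 Hz.
144 Hz mod fs = 24 Hz.
24 Hz ≤ fs/2 = 30 Hz, appears at 24 Hz.
130 Hz and 170 Hz both map to 10 Hz.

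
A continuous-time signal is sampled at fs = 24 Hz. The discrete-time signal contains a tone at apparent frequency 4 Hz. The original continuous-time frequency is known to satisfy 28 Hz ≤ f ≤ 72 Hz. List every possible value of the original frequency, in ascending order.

Frequencies that alias to 4 Hz are k·fs ± 4 Hz for integer k ≥ 0.
k=0: 4 Hz.
k=1: 20 Hz, 28 Hz.
k=2: 44 Hz, 52 Hz.
k=3: 68 Hz, 76 Hz.
k=4: 92 Hz, 100 Hz.
Within [28 Hz, 72 Hz]: 28 Hz, 44 Hz, 52 Hz, 68 Hz.

28 Hz, 44 Hz, 52 Hz, 68 Hz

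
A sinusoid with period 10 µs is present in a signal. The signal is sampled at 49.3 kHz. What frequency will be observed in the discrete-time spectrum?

T = 10 µs → f = 1/T = 100 kHz.
100 kHz mod fs = 1.4 kHz.
1.4 kHz ≤ fs/2 = 24.65 kHz, appears at 1.4 kHz.

1.4 kHz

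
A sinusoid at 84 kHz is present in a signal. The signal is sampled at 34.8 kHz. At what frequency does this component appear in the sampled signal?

84 kHz mod fs = 14.4 kHz.
14.4 kHz ≤ fs/2 = 17.4 kHz, appears at 14.4 kHz.

14.4 kHz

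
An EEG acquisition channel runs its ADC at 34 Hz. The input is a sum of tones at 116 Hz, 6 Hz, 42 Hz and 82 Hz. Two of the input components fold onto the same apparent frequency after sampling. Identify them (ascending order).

82 Hz, 116 Hz

fs/2 = 17 Hz.
116 Hz mod fs = 14 Hz.
14 Hz ≤ fs/2 = 17 Hz, appears at 14 Hz.
6 Hz ≤ fs/2 = 17 Hz, passes unchanged.
42 Hz mod fs = 8 Hz.
8 Hz ≤ fs/2 = 17 Hz, appears at 8 Hz.
82 Hz mod fs = 14 Hz.
14 Hz ≤ fs/2 = 17 Hz, appears at 14 Hz.
82 Hz and 116 Hz both map to 14 Hz.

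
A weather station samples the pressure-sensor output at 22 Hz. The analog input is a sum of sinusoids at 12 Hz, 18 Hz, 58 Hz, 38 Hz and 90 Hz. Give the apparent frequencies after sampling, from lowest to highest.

fs/2 = 11 Hz.
12 Hz > fs/2 = 11 Hz, folds to fs − 12 Hz = 10 Hz.
18 Hz > fs/2 = 11 Hz, folds to fs − 18 Hz = 4 Hz.
58 Hz mod fs = 14 Hz.
14 Hz > fs/2 = 11 Hz, folds to fs − 14 Hz = 8 Hz.
38 Hz mod fs = 16 Hz.
16 Hz > fs/2 = 11 Hz, folds to fs − 16 Hz = 6 Hz.
90 Hz mod fs = 2 Hz.
2 Hz ≤ fs/2 = 11 Hz, appears at 2 Hz.
Distinct values: {2 Hz, 4 Hz, 6 Hz, 8 Hz, 10 Hz}.

2 Hz, 4 Hz, 6 Hz, 8 Hz, 10 Hz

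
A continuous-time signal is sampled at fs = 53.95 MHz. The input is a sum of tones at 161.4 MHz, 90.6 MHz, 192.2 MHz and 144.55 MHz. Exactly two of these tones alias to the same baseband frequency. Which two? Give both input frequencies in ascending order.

fs/2 = 26.975 MHz.
161.4 MHz mod fs = 53.5 MHz.
53.5 MHz > fs/2 = 26.975 MHz, folds to fs − 53.5 MHz = 0.45 MHz.
90.6 MHz mod fs = 36.65 MHz.
36.65 MHz > fs/2 = 26.975 MHz, folds to fs − 36.65 MHz = 17.3 MHz.
192.2 MHz mod fs = 30.35 MHz.
30.35 MHz > fs/2 = 26.975 MHz, folds to fs − 30.35 MHz = 23.6 MHz.
144.55 MHz mod fs = 36.65 MHz.
36.65 MHz > fs/2 = 26.975 MHz, folds to fs − 36.65 MHz = 17.3 MHz.
90.6 MHz and 144.55 MHz both map to 17.3 MHz.

90.6 MHz, 144.55 MHz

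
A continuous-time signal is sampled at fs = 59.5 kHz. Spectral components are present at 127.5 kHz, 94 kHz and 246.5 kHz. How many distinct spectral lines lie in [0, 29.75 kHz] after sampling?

fs/2 = 29.75 kHz.
127.5 kHz mod fs = 8.5 kHz.
8.5 kHz ≤ fs/2 = 29.75 kHz, appears at 8.5 kHz.
94 kHz mod fs = 34.5 kHz.
34.5 kHz > fs/2 = 29.75 kHz, folds to fs − 34.5 kHz = 25 kHz.
246.5 kHz mod fs = 8.5 kHz.
8.5 kHz ≤ fs/2 = 29.75 kHz, appears at 8.5 kHz.
Distinct values: {8.5 kHz, 25 kHz} → 2.

2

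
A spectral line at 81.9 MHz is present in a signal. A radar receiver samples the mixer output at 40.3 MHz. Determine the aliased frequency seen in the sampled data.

81.9 MHz mod fs = 1.3 MHz.
1.3 MHz ≤ fs/2 = 20.15 MHz, appears at 1.3 MHz.

1.3 MHz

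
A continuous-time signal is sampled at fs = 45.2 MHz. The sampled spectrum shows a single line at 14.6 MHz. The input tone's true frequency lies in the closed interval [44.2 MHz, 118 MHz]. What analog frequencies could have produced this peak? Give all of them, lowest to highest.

Frequencies that alias to 14.6 MHz are k·fs ± 14.6 MHz for integer k ≥ 0.
k=0: 14.6 MHz.
k=1: 30.6 MHz, 59.8 MHz.
k=2: 75.8 MHz, 105 MHz.
k=3: 121 MHz, 150.2 MHz.
Within [44.2 MHz, 118 MHz]: 59.8 MHz, 75.8 MHz, 105 MHz.

59.8 MHz, 75.8 MHz, 105 MHz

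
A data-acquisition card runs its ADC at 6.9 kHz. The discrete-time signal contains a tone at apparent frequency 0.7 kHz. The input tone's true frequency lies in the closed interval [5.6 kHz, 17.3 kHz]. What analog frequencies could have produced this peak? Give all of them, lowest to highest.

6.2 kHz, 7.6 kHz, 13.1 kHz, 14.5 kHz

Frequencies that alias to 0.7 kHz are k·fs ± 0.7 kHz for integer k ≥ 0.
k=0: 0.7 kHz.
k=1: 6.2 kHz, 7.6 kHz.
k=2: 13.1 kHz, 14.5 kHz.
k=3: 20 kHz, 21.4 kHz.
Within [5.6 kHz, 17.3 kHz]: 6.2 kHz, 7.6 kHz, 13.1 kHz, 14.5 kHz.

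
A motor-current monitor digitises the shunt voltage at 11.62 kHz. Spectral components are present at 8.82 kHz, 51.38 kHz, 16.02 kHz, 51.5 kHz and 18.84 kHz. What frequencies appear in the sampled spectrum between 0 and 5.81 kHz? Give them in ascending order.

fs/2 = 5.81 kHz.
8.82 kHz > fs/2 = 5.81 kHz, folds to fs − 8.82 kHz = 2.8 kHz.
51.38 kHz mod fs = 4.9 kHz.
4.9 kHz ≤ fs/2 = 5.81 kHz, appears at 4.9 kHz.
16.02 kHz mod fs = 4.4 kHz.
4.4 kHz ≤ fs/2 = 5.81 kHz, appears at 4.4 kHz.
51.5 kHz mod fs = 5.02 kHz.
5.02 kHz ≤ fs/2 = 5.81 kHz, appears at 5.02 kHz.
18.84 kHz mod fs = 7.22 kHz.
7.22 kHz > fs/2 = 5.81 kHz, folds to fs − 7.22 kHz = 4.4 kHz.
Distinct values: {2.8 kHz, 4.4 kHz, 4.9 kHz, 5.02 kHz}.

2.8 kHz, 4.4 kHz, 4.9 kHz, 5.02 kHz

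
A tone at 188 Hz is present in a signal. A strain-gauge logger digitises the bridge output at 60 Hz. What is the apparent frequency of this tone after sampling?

8 Hz

188 Hz mod fs = 8 Hz.
8 Hz ≤ fs/2 = 30 Hz, appears at 8 Hz.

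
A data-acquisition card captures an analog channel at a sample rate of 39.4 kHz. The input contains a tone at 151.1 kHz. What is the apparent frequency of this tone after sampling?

151.1 kHz mod fs = 32.9 kHz.
32.9 kHz > fs/2 = 19.7 kHz, folds to fs − 32.9 kHz = 6.5 kHz.

6.5 kHz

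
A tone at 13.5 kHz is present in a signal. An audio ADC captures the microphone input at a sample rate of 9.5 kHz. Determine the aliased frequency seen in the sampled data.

4 kHz

13.5 kHz mod fs = 4 kHz.
4 kHz ≤ fs/2 = 4.75 kHz, appears at 4 kHz.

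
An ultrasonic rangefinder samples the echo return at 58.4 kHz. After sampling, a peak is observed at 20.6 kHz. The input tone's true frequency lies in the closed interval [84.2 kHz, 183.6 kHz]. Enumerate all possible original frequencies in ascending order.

96.2 kHz, 137.4 kHz, 154.6 kHz

Frequencies that alias to 20.6 kHz are k·fs ± 20.6 kHz for integer k ≥ 0.
k=0: 20.6 kHz.
k=1: 37.8 kHz, 79 kHz.
k=2: 96.2 kHz, 137.4 kHz.
k=3: 154.6 kHz, 195.8 kHz.
k=4: 213 kHz, 254.2 kHz.
Within [84.2 kHz, 183.6 kHz]: 96.2 kHz, 137.4 kHz, 154.6 kHz.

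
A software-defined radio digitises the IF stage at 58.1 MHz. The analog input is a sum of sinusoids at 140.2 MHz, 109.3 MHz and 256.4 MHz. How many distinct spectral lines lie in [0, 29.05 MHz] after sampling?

2

fs/2 = 29.05 MHz.
140.2 MHz mod fs = 24 MHz.
24 MHz ≤ fs/2 = 29.05 MHz, appears at 24 MHz.
109.3 MHz mod fs = 51.2 MHz.
51.2 MHz > fs/2 = 29.05 MHz, folds to fs − 51.2 MHz = 6.9 MHz.
256.4 MHz mod fs = 24 MHz.
24 MHz ≤ fs/2 = 29.05 MHz, appears at 24 MHz.
Distinct values: {6.9 MHz, 24 MHz} → 2.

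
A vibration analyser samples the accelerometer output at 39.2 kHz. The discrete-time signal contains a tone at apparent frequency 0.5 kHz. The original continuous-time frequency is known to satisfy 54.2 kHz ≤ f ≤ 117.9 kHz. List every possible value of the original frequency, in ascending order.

77.9 kHz, 78.9 kHz, 117.1 kHz

Frequencies that alias to 0.5 kHz are k·fs ± 0.5 kHz for integer k ≥ 0.
k=0: 0.5 kHz.
k=1: 38.7 kHz, 39.7 kHz.
k=2: 77.9 kHz, 78.9 kHz.
k=3: 117.1 kHz, 118.1 kHz.
k=4: 156.3 kHz, 157.3 kHz.
Within [54.2 kHz, 117.9 kHz]: 77.9 kHz, 78.9 kHz, 117.1 kHz.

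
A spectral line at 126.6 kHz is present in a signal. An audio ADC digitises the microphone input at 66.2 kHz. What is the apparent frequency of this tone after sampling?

5.8 kHz

126.6 kHz mod fs = 60.4 kHz.
60.4 kHz > fs/2 = 33.1 kHz, folds to fs − 60.4 kHz = 5.8 kHz.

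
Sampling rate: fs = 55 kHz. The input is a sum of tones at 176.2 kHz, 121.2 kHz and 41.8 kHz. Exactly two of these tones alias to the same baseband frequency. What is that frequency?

11.2 kHz

fs/2 = 27.5 kHz.
176.2 kHz mod fs = 11.2 kHz.
11.2 kHz ≤ fs/2 = 27.5 kHz, appears at 11.2 kHz.
121.2 kHz mod fs = 11.2 kHz.
11.2 kHz ≤ fs/2 = 27.5 kHz, appears at 11.2 kHz.
41.8 kHz > fs/2 = 27.5 kHz, folds to fs − 41.8 kHz = 13.2 kHz.
121.2 kHz and 176.2 kHz both map to 11.2 kHz.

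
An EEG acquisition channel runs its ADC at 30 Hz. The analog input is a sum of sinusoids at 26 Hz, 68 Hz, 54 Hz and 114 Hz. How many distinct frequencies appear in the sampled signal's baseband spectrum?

fs/2 = 15 Hz.
26 Hz > fs/2 = 15 Hz, folds to fs − 26 Hz = 4 Hz.
68 Hz mod fs = 8 Hz.
8 Hz ≤ fs/2 = 15 Hz, appears at 8 Hz.
54 Hz mod fs = 24 Hz.
24 Hz > fs/2 = 15 Hz, folds to fs − 24 Hz = 6 Hz.
114 Hz mod fs = 24 Hz.
24 Hz > fs/2 = 15 Hz, folds to fs − 24 Hz = 6 Hz.
Distinct values: {4 Hz, 6 Hz, 8 Hz} → 3.

3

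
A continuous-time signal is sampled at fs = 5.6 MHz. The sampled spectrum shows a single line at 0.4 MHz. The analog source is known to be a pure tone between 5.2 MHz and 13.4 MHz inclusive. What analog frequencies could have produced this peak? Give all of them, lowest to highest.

Frequencies that alias to 0.4 MHz are k·fs ± 0.4 MHz for integer k ≥ 0.
k=0: 0.4 MHz.
k=1: 5.2 MHz, 6 MHz.
k=2: 10.8 MHz, 11.6 MHz.
k=3: 16.4 MHz, 17.2 MHz.
Within [5.2 MHz, 13.4 MHz]: 5.2 MHz, 6 MHz, 10.8 MHz, 11.6 MHz.

5.2 MHz, 6 MHz, 10.8 MHz, 11.6 MHz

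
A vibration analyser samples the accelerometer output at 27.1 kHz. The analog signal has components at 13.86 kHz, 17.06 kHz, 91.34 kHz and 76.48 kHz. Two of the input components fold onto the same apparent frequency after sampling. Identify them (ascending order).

fs/2 = 13.55 kHz.
13.86 kHz > fs/2 = 13.55 kHz, folds to fs − 13.86 kHz = 13.24 kHz.
17.06 kHz > fs/2 = 13.55 kHz, folds to fs − 17.06 kHz = 10.04 kHz.
91.34 kHz mod fs = 10.04 kHz.
10.04 kHz ≤ fs/2 = 13.55 kHz, appears at 10.04 kHz.
76.48 kHz mod fs = 22.28 kHz.
22.28 kHz > fs/2 = 13.55 kHz, folds to fs − 22.28 kHz = 4.82 kHz.
17.06 kHz and 91.34 kHz both map to 10.04 kHz.

17.06 kHz, 91.34 kHz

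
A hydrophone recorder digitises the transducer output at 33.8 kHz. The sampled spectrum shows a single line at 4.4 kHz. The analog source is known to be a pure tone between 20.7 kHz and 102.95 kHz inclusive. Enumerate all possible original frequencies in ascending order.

Frequencies that alias to 4.4 kHz are k·fs ± 4.4 kHz for integer k ≥ 0.
k=0: 4.4 kHz.
k=1: 29.4 kHz, 38.2 kHz.
k=2: 63.2 kHz, 72 kHz.
k=3: 97 kHz, 105.8 kHz.
k=4: 130.8 kHz, 139.6 kHz.
Within [20.7 kHz, 102.95 kHz]: 29.4 kHz, 38.2 kHz, 63.2 kHz, 72 kHz, 97 kHz.

29.4 kHz, 38.2 kHz, 63.2 kHz, 72 kHz, 97 kHz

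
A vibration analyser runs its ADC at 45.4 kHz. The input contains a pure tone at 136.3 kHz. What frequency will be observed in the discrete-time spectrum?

136.3 kHz mod fs = 0.1 kHz.
0.1 kHz ≤ fs/2 = 22.7 kHz, appears at 0.1 kHz.

0.1 kHz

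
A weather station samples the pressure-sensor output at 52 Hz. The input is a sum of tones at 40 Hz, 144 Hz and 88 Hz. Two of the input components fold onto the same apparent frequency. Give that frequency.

12 Hz

fs/2 = 26 Hz.
40 Hz > fs/2 = 26 Hz, folds to fs − 40 Hz = 12 Hz.
144 Hz mod fs = 40 Hz.
40 Hz > fs/2 = 26 Hz, folds to fs − 40 Hz = 12 Hz.
88 Hz mod fs = 36 Hz.
36 Hz > fs/2 = 26 Hz, folds to fs − 36 Hz = 16 Hz.
40 Hz and 144 Hz both map to 12 Hz.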